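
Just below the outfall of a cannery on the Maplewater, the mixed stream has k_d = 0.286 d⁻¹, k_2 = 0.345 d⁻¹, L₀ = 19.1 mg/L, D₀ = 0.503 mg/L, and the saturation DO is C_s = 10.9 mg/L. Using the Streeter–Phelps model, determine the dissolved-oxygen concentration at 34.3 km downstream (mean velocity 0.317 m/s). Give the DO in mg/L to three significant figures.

Travel time t = x/v = 34.3 km / (0.317 m/s) = 34300 m / 0.317 m/s = 108200 s = 1.252 d.
k_d L₀/(k_2−k_d) = 0.286×19.1/(0.345−0.286) = 5.463/0.05900 = 92.59 mg/L.
e^(−k_d t) = e^(−0.286×1.252) = 0.6990; e^(−k_2 t) = e^(−0.345×1.252) = 0.6492.
D = 92.59 × (0.6990 − 0.6492) + 0.503 × 0.6492 = 4.609 + 0.3265 = 4.936 mg/L.
DO = C_s − D = 10.9 − 4.936 = 5.964 mg/L.

DO ≈ 5.96 mg/L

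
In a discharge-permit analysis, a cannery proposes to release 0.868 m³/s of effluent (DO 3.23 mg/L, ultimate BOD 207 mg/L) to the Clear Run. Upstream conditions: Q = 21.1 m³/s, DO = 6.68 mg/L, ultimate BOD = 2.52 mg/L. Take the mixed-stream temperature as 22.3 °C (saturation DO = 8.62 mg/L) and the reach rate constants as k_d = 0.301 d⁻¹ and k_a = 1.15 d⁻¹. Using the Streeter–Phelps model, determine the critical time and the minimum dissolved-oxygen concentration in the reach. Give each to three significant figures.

Mixed DO = (21.1×6.68 + 0.868×3.23)/(21.1+0.868) = 143.8/21.97 = 6.544 mg/L.
Mixed L₀ = (21.1×2.52 + 0.868×207)/(21.97) = 232.8/21.97 = 10.60 mg/L.
Initial deficit D₀ = C_s − DO₀ = 8.62 − 6.544 = 2.076 mg/L.
t_c = (1/0.8490) ln[(1.15/0.301)(1 − 2.076×0.8490/(0.301×10.60))] = 1.178 × ln(1.710) = 0.6316 d.
D_c = (0.301/1.15) × 10.60 × e^(−0.301×0.6316) = 0.2617 × 10.60 × 0.8269 = 2.294 mg/L.
Minimum DO = 8.62 − 2.294 = 6.326 mg/L.

t_c ≈ 0.632 d; minimum DO ≈ 6.33 mg/L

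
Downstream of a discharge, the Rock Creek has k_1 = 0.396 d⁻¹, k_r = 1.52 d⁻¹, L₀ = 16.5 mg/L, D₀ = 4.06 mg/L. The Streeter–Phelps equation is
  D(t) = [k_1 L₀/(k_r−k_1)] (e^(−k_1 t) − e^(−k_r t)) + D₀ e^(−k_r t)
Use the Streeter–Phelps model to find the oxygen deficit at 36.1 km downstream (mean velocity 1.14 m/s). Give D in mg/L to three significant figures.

Travel time t = x/v = 36.1 km / (1.14 m/s) = 36100 m / 1.14 m/s = 31670 s = 0.3665 d.
k_1 L₀/(k_r−k_1) = 0.396×16.5/(1.52−0.396) = 6.534/1.124 = 5.813 mg/L.
e^(−k_1 t) = e^(−0.396×0.3665) = 0.8649; e^(−k_r t) = e^(−1.52×0.3665) = 0.5729.
D = 5.813 × (0.8649 − 0.5729) + 4.06 × 0.5729 = 1.698 + 2.326 = 4.023 mg/L.

D ≈ 4.02 mg/L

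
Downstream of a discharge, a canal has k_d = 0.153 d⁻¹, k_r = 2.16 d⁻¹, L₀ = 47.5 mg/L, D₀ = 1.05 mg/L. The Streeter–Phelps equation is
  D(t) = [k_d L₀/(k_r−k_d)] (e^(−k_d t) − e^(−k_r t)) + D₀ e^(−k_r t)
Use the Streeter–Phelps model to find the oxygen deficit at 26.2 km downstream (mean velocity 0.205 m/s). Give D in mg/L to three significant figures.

Travel time t = x/v = 26.2 km / (0.205 m/s) = 26200 m / 0.205 m/s = 127800 s = 1.479 d.
k_d L₀/(k_r−k_d) = 0.153×47.5/(2.16−0.153) = 7.268/2.007 = 3.621 mg/L.
e^(−k_d t) = e^(−0.153×1.479) = 0.7975; e^(−k_r t) = e^(−2.16×1.479) = 0.04096.
D = 3.621 × (0.7975 − 0.04096) + 1.05 × 0.04096 = 2.739 + 0.04301 = 2.782 mg/L.

D ≈ 2.78 mg/L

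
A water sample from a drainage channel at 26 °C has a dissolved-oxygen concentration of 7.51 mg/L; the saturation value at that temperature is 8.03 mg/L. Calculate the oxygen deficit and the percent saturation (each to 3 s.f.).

D ≈ 0.520 mg/L; 93.5 % saturation

D = C_s − C = 8.03 − 7.51 = 0.520 mg/L.
% saturation = 7.51/8.03 × 100 = 93.5 %.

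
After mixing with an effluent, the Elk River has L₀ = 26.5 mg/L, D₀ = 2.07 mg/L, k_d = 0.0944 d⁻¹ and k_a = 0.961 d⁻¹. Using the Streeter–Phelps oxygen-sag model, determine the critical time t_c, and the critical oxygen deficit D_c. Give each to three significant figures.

At the critical point dD/dt = 0, so k_d L₀ e^(−k_d t) = k_a D. Substituting D(t) from the Streeter–Phelps equation and solving for t gives
t_c = ln[(k_a/k_d)(1 − D₀(k_a−k_d)/(k_d L₀))] / (k_a−k_d).
Here k_a−k_d = 0.8666 d⁻¹ and 1 − D₀(k_a−k_d)/(k_d L₀) = 1 − 2.07×0.8666/(0.0944×26.5) = 0.2829, so
t_c = ln(10.18 × 0.2829) / 0.8666 = 1.058 / 0.8666 = 1.221 d.
D_c = (k_d/k_a) L₀ e^(−k_d t_c) = (0.0944/0.961) × 26.5 × e^(−0.0944×1.221) = 0.09823 × 26.5 × 0.8912 = 2.320 mg/L.

t_c ≈ 1.22 d; D_c ≈ 2.32 mg/L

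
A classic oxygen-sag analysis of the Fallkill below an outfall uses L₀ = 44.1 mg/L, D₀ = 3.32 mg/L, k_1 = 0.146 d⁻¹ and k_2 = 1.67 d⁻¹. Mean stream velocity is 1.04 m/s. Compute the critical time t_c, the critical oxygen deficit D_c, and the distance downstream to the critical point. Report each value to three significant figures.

With k_2/k_1 = 11.44 and 1 − D₀(k_2−k_1)/(k_1 L₀) = 0.2142,
t_c = ln(11.44 × 0.2142) / (1.67 − 0.146) = ln(2.450) / 1.524 = 0.8960/1.524 = 0.5879 d.
D_c = (k_1/k_2) L₀ e^(−k_1 t_c) = (0.146/1.67) × 44.1 × e^(−0.146×0.5879) = 0.08743 × 44.1 × 0.9177 = 3.538 mg/L.
x_c = v t_c = 1.04 m/s × 0.5879 d × 86400 s/d = 52830 m ≈ 52.8 km.

t_c ≈ 0.588 d; D_c ≈ 3.54 mg/L; x_c ≈ 52.8 km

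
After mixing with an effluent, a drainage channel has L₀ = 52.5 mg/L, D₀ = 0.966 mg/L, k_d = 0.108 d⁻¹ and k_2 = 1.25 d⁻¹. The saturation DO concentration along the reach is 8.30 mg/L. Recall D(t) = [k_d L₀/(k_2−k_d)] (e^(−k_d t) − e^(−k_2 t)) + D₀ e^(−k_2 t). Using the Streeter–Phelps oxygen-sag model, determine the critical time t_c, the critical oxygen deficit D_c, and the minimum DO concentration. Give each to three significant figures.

t_c = [1/(k_2−k_d)] ln[(k_2/k_d)(1 − D₀(k_2−k_d)/(k_d L₀))]
= [1/(1.25−0.108)] ln[(1.25/0.108)(1 − 0.966×1.142/(0.108×52.5))]
= (1/1.142) ln[11.57 × 0.8054] = 0.8757 × ln(9.322) = 0.8757 × 2.232 = 1.955 d.
D_c = (k_d/k_2) L₀ e^(−k_d t_c) = (0.108/1.25) × 52.5 × e^(−0.108×1.955) = 0.08640 × 52.5 × 0.8097 = 3.673 mg/L.
Minimum DO = C_s − D_c = 8.30 − 3.673 = 4.627 mg/L.

t_c ≈ 1.95 d; D_c ≈ 3.67 mg/L; min DO ≈ 4.63 mg/L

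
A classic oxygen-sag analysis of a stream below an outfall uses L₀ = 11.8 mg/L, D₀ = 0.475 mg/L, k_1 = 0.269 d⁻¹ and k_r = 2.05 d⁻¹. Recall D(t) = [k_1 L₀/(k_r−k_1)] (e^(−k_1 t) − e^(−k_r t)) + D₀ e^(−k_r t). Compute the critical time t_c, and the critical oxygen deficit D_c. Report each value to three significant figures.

t_c ≈ 0.966 d; D_c ≈ 1.19 mg/L

With k_r/k_1 = 7.621 and 1 − D₀(k_r−k_1)/(k_1 L₀) = 0.7335,
t_c = ln(7.621 × 0.7335) / (2.05 − 0.269) = ln(5.590) / 1.781 = 1.721/1.781 = 0.9663 d.
L(t_c) = L₀ e^(−k_1 t_c) = 11.8 × 0.7711 = 9.099 mg/L, and at the critical point k_r D_c = k_1 L, so D_c = (0.269/2.05) × 9.099 = 1.194 mg/L.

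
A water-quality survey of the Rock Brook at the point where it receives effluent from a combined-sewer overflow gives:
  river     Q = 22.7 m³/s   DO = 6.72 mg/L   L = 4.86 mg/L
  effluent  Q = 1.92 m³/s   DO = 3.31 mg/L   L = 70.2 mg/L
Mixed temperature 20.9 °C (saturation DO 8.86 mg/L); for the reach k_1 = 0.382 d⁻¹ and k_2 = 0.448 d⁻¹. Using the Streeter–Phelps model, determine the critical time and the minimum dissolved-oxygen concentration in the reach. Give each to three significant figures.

Mixed DO = (22.7×6.72 + 1.92×3.31)/(22.7+1.92) = 158.9/24.62 = 6.454 mg/L.
Mixed L₀ = (22.7×4.86 + 1.92×70.2)/(24.62) = 245.1/24.62 = 9.956 mg/L.
Initial deficit D₀ = C_s − DO₀ = 8.86 − 6.454 = 2.406 mg/L.
t_c = (1/0.06600) ln[(0.448/0.382)(1 − 2.406×0.06600/(0.382×9.956))] = 15.15 × ln(1.124) = 1.769 d.
D_c = (0.382/0.448) × 9.956 × e^(−0.382×1.769) = 0.8527 × 9.956 × 0.5089 = 4.320 mg/L.
Minimum DO = 8.86 − 4.320 = 4.540 mg/L.

t_c ≈ 1.77 d; minimum DO ≈ 4.54 mg/L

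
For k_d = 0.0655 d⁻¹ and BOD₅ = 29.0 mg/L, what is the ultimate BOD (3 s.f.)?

L₀ ≈ 104 mg/L

BOD₅ = L₀(1 − e^(−5k_d)) ⇒ L₀ = BOD₅ / (1 − e^(−5×0.0655))
= 29.0 / (1 − 0.7207) = 29.0 / 0.2793 = 103.8 mg/L.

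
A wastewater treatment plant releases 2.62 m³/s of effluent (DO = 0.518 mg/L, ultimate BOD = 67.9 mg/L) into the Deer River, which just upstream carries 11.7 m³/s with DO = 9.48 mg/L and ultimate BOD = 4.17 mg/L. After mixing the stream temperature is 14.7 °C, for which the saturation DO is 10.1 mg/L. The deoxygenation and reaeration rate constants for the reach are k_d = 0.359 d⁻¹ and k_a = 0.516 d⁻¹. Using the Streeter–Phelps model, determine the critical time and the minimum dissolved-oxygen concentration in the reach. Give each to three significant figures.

Mixed DO = (11.7×9.48 + 2.62×0.518)/(11.7+2.62) = 112.3/14.32 = 7.840 mg/L.
Mixed L₀ = (11.7×4.17 + 2.62×67.9)/(14.32) = 226.7/14.32 = 15.83 mg/L.
Initial deficit D₀ = C_s − DO₀ = 10.1 − 7.840 = 2.260 mg/L.
t_c = (1/0.1570) ln[(0.516/0.359)(1 − 2.260×0.1570/(0.359×15.83))] = 6.369 × ln(1.348) = 1.900 d.
D_c = (0.359/0.516) × 15.83 × e^(−0.359×1.900) = 0.6957 × 15.83 × 0.5055 = 5.568 mg/L.
Minimum DO = 10.1 − 5.568 = 4.532 mg/L.

t_c ≈ 1.90 d; minimum DO ≈ 4.53 mg/L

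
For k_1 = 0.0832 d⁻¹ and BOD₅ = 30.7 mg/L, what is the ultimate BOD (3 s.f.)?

BOD₅ = L₀(1 − e^(−5k_1)) ⇒ L₀ = BOD₅ / (1 − e^(−5×0.0832))
= 30.7 / (1 − 0.6597) = 30.7 / 0.3403 = 90.21 mg/L.

L₀ ≈ 90.2 mg/L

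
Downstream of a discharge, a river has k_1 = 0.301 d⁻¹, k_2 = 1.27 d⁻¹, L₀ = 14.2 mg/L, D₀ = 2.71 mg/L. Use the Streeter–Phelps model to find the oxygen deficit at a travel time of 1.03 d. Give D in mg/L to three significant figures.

k_1 L₀/(k_2−k_1) = 0.301×14.2/(1.27−0.301) = 4.274/0.9690 = 4.411 mg/L.
e^(−k_1 t) = e^(−0.301×1.030) = 0.7334; e^(−k_2 t) = e^(−1.27×1.030) = 0.2703.
D = 4.411 × (0.7334 − 0.2703) + 2.71 × 0.2703 = 2.043 + 0.7326 = 2.775 mg/L.

D ≈ 2.78 mg/L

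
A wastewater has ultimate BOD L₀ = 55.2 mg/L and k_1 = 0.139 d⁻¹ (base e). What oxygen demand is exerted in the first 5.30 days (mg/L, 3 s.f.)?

y ≈ 28.8 mg/L

y_t = L₀(1 − e^(−k_1 t)) = 55.2 × (1 − e^(−0.139×5.30))
= 55.2 × (1 − 0.4787) = 55.2 × 0.5213 = 28.78 mg/L.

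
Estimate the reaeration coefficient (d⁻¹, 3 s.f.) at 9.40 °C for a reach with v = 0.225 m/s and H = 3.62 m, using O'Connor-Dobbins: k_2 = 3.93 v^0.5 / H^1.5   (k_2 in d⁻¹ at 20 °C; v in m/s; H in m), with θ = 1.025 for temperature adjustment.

k_2(20) = 3.93 × 0.225^0.5 / 3.62^1.5 = 3.93 × 0.4743 / 6.888 = 0.2707 d⁻¹.
k_2(9.40) = 0.2707 × 1.025^(9.40−20) = 0.2707 × 0.7697 = 0.2083 d⁻¹.

k_2 ≈ 0.208 d⁻¹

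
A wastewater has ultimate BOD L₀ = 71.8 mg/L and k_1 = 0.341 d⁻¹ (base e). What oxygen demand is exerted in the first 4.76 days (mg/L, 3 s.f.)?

y_t = L₀(1 − e^(−k_1 t)) = 71.8 × (1 − e^(−0.341×4.76))
= 71.8 × (1 − 0.1973) = 71.8 × 0.8027 = 57.64 mg/L.

y ≈ 57.6 mg/L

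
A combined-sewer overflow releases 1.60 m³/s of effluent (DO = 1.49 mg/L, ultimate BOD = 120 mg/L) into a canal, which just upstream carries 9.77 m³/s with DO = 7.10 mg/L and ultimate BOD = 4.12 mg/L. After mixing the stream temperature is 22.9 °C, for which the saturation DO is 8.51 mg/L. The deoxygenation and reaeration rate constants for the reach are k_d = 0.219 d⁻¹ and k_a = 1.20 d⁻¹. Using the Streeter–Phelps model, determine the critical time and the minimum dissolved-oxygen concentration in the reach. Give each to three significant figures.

Mixed DO = (9.77×7.10 + 1.60×1.49)/(9.77+1.60) = 71.75/11.37 = 6.311 mg/L.
Mixed L₀ = (9.77×4.12 + 1.60×120)/(11.37) = 232.3/11.37 = 20.43 mg/L.
Initial deficit D₀ = C_s − DO₀ = 8.51 − 6.311 = 2.199 mg/L.
t_c = (1/0.9810) ln[(1.20/0.219)(1 − 2.199×0.9810/(0.219×20.43))] = 1.019 × ln(2.837) = 1.063 d.
D_c = (0.219/1.20) × 20.43 × e^(−0.219×1.063) = 0.1825 × 20.43 × 0.7924 = 2.954 mg/L.
Minimum DO = 8.51 − 2.954 = 5.556 mg/L.

t_c ≈ 1.06 d; minimum DO ≈ 5.56 mg/L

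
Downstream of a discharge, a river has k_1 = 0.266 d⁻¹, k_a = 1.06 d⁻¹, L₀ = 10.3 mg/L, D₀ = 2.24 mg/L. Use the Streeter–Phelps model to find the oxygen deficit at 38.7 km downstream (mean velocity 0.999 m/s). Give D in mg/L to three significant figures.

D ≈ 2.31 mg/L

Travel time t = x/v = 38.7 km / (0.999 m/s) = 38700 m / 0.999 m/s = 38740 s = 0.4484 d.
k_1 L₀/(k_a−k_1) = 0.266×10.3/(1.06−0.266) = 2.740/0.7940 = 3.451 mg/L.
e^(−k_1 t) = e^(−0.266×0.4484) = 0.8876; e^(−k_a t) = e^(−1.06×0.4484) = 0.6217.
D = 3.451 × (0.8876 − 0.6217) + 2.24 × 0.6217 = 0.9174 + 1.393 = 2.310 mg/L.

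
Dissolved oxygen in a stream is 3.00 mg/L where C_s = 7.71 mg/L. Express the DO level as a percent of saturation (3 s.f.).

% saturation = C/C_s × 100 = 3.00/7.71 × 100 = 38.9 %.

38.9 % saturation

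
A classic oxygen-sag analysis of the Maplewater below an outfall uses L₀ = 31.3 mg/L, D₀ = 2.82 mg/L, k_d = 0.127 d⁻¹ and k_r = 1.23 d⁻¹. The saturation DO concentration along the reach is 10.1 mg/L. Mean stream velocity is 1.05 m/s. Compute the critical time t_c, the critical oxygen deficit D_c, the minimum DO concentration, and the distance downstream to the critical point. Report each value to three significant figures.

t_c ≈ 0.676 d; D_c ≈ 2.97 mg/L; min DO ≈ 7.13 mg/L; x_c ≈ 61.3 km

At the critical point dD/dt = 0, so k_d L₀ e^(−k_d t) = k_r D. Substituting D(t) from the Streeter–Phelps equation and solving for t gives
t_c = ln[(k_r/k_d)(1 − D₀(k_r−k_d)/(k_d L₀))] / (k_r−k_d).
Here k_r−k_d = 1.103 d⁻¹ and 1 − D₀(k_r−k_d)/(k_d L₀) = 1 − 2.82×1.103/(0.127×31.3) = 0.2175, so
t_c = ln(9.685 × 0.2175) / 1.103 = 0.7451 / 1.103 = 0.6755 d.
D_c = (k_d/k_r) L₀ e^(−k_d t_c) = (0.127/1.23) × 31.3 × e^(−0.127×0.6755) = 0.1033 × 31.3 × 0.9178 = 2.966 mg/L.
Minimum DO = C_s − D_c = 10.1 − 2.966 = 7.134 mg/L.
x_c = v t_c = 1.05 m/s × 0.6755 d × 86400 s/d = 61280 m ≈ 61.3 km.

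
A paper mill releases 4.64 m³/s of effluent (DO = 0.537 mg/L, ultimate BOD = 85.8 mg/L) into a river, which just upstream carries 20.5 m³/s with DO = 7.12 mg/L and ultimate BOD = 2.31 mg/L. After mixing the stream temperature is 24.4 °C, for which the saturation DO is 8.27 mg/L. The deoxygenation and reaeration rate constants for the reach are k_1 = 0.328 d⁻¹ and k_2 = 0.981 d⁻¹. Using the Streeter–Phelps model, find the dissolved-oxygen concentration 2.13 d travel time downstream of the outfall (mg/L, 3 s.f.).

DO ≈ 4.65 mg/L

Mixed DO = (20.5×7.12 + 4.64×0.537)/(20.5+4.64) = 148.5/25.14 = 5.905 mg/L.
Mixed L₀ = (20.5×2.31 + 4.64×85.8)/(25.14) = 445.5/25.14 = 17.72 mg/L.
Initial deficit D₀ = C_s − DO₀ = 8.27 − 5.905 = 2.365 mg/L.
D(2.13) = [0.328×17.72/(0.981−0.328)](e^(−0.328×2.13) − e^(−0.981×2.13)) + 2.365 e^(−0.981×2.13)
= 8.900 × (0.4973 − 0.1237) + 2.365 × 0.1237 = 3.617 mg/L.
DO = 8.27 − 3.617 = 4.653 mg/L.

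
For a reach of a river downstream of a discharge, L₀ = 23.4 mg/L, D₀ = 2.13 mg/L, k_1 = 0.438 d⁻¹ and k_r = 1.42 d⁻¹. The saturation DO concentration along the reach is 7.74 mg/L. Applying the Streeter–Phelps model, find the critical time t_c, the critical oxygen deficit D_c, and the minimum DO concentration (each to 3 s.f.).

With k_r/k_1 = 3.242 and 1 − D₀(k_r−k_1)/(k_1 L₀) = 0.7959,
t_c = ln(3.242 × 0.7959) / (1.42 − 0.438) = ln(2.580) / 0.9820 = 0.9479/0.9820 = 0.9653 d.
D_c = (k_1/k_r) L₀ e^(−k_1 t_c) = (0.438/1.42) × 23.4 × e^(−0.438×0.9653) = 0.3085 × 23.4 × 0.6552 = 4.729 mg/L.
Minimum DO = C_s − D_c = 7.74 − 4.729 = 3.011 mg/L.

t_c ≈ 0.965 d; D_c ≈ 4.73 mg/L; min DO ≈ 3.01 mg/L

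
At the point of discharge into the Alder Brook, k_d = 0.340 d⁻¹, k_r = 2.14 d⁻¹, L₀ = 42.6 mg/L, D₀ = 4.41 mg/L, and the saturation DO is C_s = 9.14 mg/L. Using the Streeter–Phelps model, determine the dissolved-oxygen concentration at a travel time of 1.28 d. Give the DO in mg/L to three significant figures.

DO ≈ 4.17 mg/L

k_d L₀/(k_r−k_d) = 0.340×42.6/(2.14−0.340) = 14.48/1.800 = 8.047 mg/L.
e^(−k_d t) = e^(−0.340×1.280) = 0.6471; e^(−k_r t) = e^(−2.14×1.280) = 0.06462.
D = 8.047 × (0.6471 − 0.06462) + 4.41 × 0.06462 = 4.687 + 0.2850 = 4.972 mg/L.
DO = C_s − D = 9.14 − 4.972 = 4.168 mg/L.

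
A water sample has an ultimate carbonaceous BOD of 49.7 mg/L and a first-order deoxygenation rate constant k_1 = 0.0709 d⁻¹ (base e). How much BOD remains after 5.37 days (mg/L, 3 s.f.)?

L ≈ 34.0 mg/L

L_t = L₀ e^(−k_1 t) = 49.7 × e^(−0.0709×5.37) = 49.7 × 0.6834 = 33.96 mg/L.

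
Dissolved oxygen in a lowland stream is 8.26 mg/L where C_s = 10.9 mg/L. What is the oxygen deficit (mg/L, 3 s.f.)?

D = C_s − C = 10.9 − 8.26 = 2.64 mg/L.

D ≈ 2.64 mg/L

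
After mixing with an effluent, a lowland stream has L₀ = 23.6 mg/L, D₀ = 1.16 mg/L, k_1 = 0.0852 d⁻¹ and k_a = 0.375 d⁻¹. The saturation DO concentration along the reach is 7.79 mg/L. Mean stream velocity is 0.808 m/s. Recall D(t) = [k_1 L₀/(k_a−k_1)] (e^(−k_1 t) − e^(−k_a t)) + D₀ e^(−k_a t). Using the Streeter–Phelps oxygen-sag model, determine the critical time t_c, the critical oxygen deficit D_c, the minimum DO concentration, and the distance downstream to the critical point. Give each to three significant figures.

t_c = [1/(k_a−k_1)] ln[(k_a/k_1)(1 − D₀(k_a−k_1)/(k_1 L₀))]
= [1/(0.375−0.0852)] ln[(0.375/0.0852)(1 − 1.16×0.2898/(0.0852×23.6))]
= (1/0.2898) ln[4.401 × 0.8328] = 3.451 × ln(3.666) = 3.451 × 1.299 = 4.482 d.
D_c = (k_1/k_a) L₀ e^(−k_1 t_c) = (0.0852/0.375) × 23.6 × e^(−0.0852×4.482) = 0.2272 × 23.6 × 0.6826 = 3.660 mg/L.
Minimum DO = C_s − D_c = 7.79 − 3.660 = 4.130 mg/L.
x_c = v t_c = 0.808 m/s × 4.482 d × 86400 s/d = 312900 m ≈ 313 km.

t_c ≈ 4.48 d; D_c ≈ 3.66 mg/L; min DO ≈ 4.13 mg/L; x_c ≈ 313 km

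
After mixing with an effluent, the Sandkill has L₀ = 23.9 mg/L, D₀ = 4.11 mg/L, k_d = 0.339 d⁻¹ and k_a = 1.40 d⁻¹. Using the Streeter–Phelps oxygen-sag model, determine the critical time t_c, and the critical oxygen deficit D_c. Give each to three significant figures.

t_c ≈ 0.608 d; D_c ≈ 4.71 mg/L

With k_a/k_d = 4.130 and 1 − D₀(k_a−k_d)/(k_d L₀) = 0.4618,
t_c = ln(4.130 × 0.4618) / (1.40 − 0.339) = ln(1.907) / 1.061 = 0.6456/1.061 = 0.6084 d.
L(t_c) = L₀ e^(−k_d t_c) = 23.9 × 0.8136 = 19.45 mg/L, and at the critical point k_a D_c = k_d L, so D_c = (0.339/1.40) × 19.45 = 4.709 mg/L.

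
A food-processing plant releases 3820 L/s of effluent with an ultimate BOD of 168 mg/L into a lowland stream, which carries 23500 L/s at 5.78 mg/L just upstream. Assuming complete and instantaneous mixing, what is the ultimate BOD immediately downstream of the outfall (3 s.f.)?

28.5 mg/L

Flow-weighted mixing: C = (Q_r C_r + Q_w C_w)/(Q_r + Q_w)
= (23500×5.78 + 3820×168)/(23500 + 3820) = 777600/27320 = 28.46 mg/L.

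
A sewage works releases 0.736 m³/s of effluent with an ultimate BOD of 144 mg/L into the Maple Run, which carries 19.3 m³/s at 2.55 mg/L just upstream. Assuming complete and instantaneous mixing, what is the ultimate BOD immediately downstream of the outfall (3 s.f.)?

Flow-weighted mixing: C = (Q_r C_r + Q_w C_w)/(Q_r + Q_w)
= (19.3×2.55 + 0.736×144)/(19.3 + 0.736) = 155.2/20.04 = 7.746 mg/L.

7.75 mg/L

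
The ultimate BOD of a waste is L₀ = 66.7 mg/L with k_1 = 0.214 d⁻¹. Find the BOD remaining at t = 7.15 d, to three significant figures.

L_t = L₀ e^(−k_1 t) = 66.7 × e^(−0.214×7.15) = 66.7 × 0.2165 = 14.44 mg/L.

L ≈ 14.4 mg/L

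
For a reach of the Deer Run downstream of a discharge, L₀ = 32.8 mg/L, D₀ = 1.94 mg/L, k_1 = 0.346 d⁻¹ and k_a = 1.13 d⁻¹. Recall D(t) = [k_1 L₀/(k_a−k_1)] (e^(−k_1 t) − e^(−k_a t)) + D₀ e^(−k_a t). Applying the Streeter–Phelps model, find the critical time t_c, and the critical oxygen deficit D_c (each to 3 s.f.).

t_c ≈ 1.33 d; D_c ≈ 6.35 mg/L

At the critical point dD/dt = 0, so k_1 L₀ e^(−k_1 t) = k_a D. Substituting D(t) from the Streeter–Phelps equation and solving for t gives
t_c = ln[(k_a/k_1)(1 − D₀(k_a−k_1)/(k_1 L₀))] / (k_a−k_1).
Here k_a−k_1 = 0.7840 d⁻¹ and 1 − D₀(k_a−k_1)/(k_1 L₀) = 1 − 1.94×0.7840/(0.346×32.8) = 0.8660, so
t_c = ln(3.266 × 0.8660) / 0.7840 = 1.040 / 0.7840 = 1.326 d.
D_c = (k_1/k_a) L₀ e^(−k_1 t_c) = (0.346/1.13) × 32.8 × e^(−0.346×1.326) = 0.3062 × 32.8 × 0.6320 = 6.348 mg/L.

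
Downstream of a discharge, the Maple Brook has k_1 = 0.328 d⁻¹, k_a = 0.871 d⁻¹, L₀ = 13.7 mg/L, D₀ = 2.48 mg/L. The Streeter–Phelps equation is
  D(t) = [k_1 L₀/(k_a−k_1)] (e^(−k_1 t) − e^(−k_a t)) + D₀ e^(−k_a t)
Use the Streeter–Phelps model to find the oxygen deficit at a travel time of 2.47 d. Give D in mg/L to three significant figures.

D ≈ 3.01 mg/L

k_1 L₀/(k_a−k_1) = 0.328×13.7/(0.871−0.328) = 4.494/0.5430 = 8.276 mg/L.
e^(−k_1 t) = e^(−0.328×2.470) = 0.4448; e^(−k_a t) = e^(−0.871×2.470) = 0.1163.
D = 8.276 × (0.4448 − 0.1163) + 2.48 × 0.1163 = 2.718 + 0.2885 = 3.007 mg/L.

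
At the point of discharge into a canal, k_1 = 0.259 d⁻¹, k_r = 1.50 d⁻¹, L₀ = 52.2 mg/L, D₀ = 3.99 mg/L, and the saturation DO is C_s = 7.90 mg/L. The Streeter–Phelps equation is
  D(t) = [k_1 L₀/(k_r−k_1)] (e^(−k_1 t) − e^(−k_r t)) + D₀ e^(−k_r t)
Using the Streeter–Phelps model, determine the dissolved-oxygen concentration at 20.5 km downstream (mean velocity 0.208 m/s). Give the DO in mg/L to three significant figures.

Travel time t = x/v = 20.5 km / (0.208 m/s) = 20500 m / 0.208 m/s = 98560 s = 1.141 d.
k_1 L₀/(k_r−k_1) = 0.259×52.2/(1.50−0.259) = 13.52/1.241 = 10.89 mg/L.
e^(−k_1 t) = e^(−0.259×1.141) = 0.7442; e^(−k_r t) = e^(−1.50×1.141) = 0.1807.
D = 10.89 × (0.7442 − 0.1807) + 3.99 × 0.1807 = 6.139 + 0.7209 = 6.860 mg/L.
DO = C_s − D = 7.90 − 6.860 = 1.040 mg/L.

DO ≈ 1.04 mg/L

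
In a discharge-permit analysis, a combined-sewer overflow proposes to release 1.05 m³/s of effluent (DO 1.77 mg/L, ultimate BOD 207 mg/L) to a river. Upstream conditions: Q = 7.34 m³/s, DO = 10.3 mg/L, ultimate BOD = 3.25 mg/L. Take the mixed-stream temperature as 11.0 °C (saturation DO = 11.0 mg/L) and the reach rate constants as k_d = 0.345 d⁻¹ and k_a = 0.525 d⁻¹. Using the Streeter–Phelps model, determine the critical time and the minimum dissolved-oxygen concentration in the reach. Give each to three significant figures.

Mixed DO = (7.34×10.3 + 1.05×1.77)/(7.34+1.05) = 77.46/8.390 = 9.232 mg/L.
Mixed L₀ = (7.34×3.25 + 1.05×207)/(8.390) = 241.2/8.390 = 28.75 mg/L.
Initial deficit D₀ = C_s − DO₀ = 11.0 − 9.232 = 1.768 mg/L.
t_c = (1/0.1800) ln[(0.525/0.345)(1 − 1.768×0.1800/(0.345×28.75))] = 5.556 × ln(1.473) = 2.151 d.
D_c = (0.345/0.525) × 28.75 × e^(−0.345×2.151) = 0.6571 × 28.75 × 0.4761 = 8.994 mg/L.
Minimum DO = 11.0 − 8.994 = 2.006 mg/L.

t_c ≈ 2.15 d; minimum DO ≈ 2.01 mg/L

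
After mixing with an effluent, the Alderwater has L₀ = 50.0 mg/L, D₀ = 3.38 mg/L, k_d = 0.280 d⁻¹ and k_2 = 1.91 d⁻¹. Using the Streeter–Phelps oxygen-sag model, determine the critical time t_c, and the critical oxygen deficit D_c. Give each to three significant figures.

At the critical point dD/dt = 0, so k_d L₀ e^(−k_d t) = k_2 D. Substituting D(t) from the Streeter–Phelps equation and solving for t gives
t_c = ln[(k_2/k_d)(1 − D₀(k_2−k_d)/(k_d L₀))] / (k_2−k_d).
Here k_2−k_d = 1.630 d⁻¹ and 1 − D₀(k_2−k_d)/(k_d L₀) = 1 − 3.38×1.630/(0.280×50.0) = 0.6065, so
t_c = ln(6.821 × 0.6065) / 1.630 = 1.420 / 1.630 = 0.8711 d.
D_c = (k_d/k_2) L₀ e^(−k_d t_c) = (0.280/1.91) × 50.0 × e^(−0.280×0.8711) = 0.1466 × 50.0 × 0.7835 = 5.743 mg/L.

t_c ≈ 0.871 d; D_c ≈ 5.74 mg/L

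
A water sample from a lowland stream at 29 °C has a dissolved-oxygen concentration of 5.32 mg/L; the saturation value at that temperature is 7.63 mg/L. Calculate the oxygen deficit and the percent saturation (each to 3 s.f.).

D ≈ 2.31 mg/L; 69.7 % saturation

D = C_s − C = 7.63 − 5.32 = 2.31 mg/L.
% saturation = 5.32/7.63 × 100 = 69.7 %.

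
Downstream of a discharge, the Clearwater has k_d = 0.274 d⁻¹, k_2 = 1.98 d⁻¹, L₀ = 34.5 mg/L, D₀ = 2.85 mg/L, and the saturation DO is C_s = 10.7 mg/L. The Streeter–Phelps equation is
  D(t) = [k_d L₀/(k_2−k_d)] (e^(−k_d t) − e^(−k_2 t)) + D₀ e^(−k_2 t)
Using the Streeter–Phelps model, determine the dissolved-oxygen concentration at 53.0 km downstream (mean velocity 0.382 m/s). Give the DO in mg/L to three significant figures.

Travel time t = x/v = 53.0 km / (0.382 m/s) = 53000 m / 0.382 m/s = 138700 s = 1.606 d.
k_d L₀/(k_2−k_d) = 0.274×34.5/(1.98−0.274) = 9.453/1.706 = 5.541 mg/L.
e^(−k_d t) = e^(−0.274×1.606) = 0.6440; e^(−k_2 t) = e^(−1.98×1.606) = 0.04160.
D = 5.541 × (0.6440 − 0.04160) + 2.85 × 0.04160 = 3.338 + 0.1186 = 3.457 mg/L.
DO = C_s − D = 10.7 − 3.457 = 7.243 mg/L.

DO ≈ 7.24 mg/L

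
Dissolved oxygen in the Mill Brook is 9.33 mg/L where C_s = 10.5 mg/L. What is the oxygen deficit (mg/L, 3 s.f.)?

D = C_s − C = 10.5 − 9.33 = 1.17 mg/L.

D ≈ 1.17 mg/L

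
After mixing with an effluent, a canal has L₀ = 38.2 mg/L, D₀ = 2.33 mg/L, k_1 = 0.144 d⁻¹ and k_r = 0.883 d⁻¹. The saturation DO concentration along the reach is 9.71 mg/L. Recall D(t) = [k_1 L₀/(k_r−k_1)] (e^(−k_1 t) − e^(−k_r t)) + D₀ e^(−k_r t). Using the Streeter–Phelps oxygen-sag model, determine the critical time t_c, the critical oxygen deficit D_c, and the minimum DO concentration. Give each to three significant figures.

t_c = [1/(k_r−k_1)] ln[(k_r/k_1)(1 − D₀(k_r−k_1)/(k_1 L₀))]
= [1/(0.883−0.144)] ln[(0.883/0.144)(1 − 2.33×0.7390/(0.144×38.2))]
= (1/0.7390) ln[6.132 × 0.6870] = 1.353 × ln(4.213) = 1.353 × 1.438 = 1.946 d.
D_c = (k_1/k_r) L₀ e^(−k_1 t_c) = (0.144/0.883) × 38.2 × e^(−0.144×1.946) = 0.1631 × 38.2 × 0.7556 = 4.707 mg/L.
Minimum DO = C_s − D_c = 9.71 − 4.707 = 5.003 mg/L.

t_c ≈ 1.95 d; D_c ≈ 4.71 mg/L; min DO ≈ 5.00 mg/L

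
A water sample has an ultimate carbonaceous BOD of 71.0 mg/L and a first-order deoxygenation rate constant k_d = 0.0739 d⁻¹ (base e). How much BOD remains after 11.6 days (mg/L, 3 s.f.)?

L_t = L₀ e^(−k_d t) = 71.0 × e^(−0.0739×11.6) = 71.0 × 0.4243 = 30.13 mg/L.

L ≈ 30.1 mg/L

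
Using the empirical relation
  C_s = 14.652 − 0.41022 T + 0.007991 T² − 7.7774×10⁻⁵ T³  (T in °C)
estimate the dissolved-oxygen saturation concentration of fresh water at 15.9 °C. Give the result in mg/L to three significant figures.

C_s ≈ 9.84 mg/L

C_s = 14.652 − 0.41022×15.9 + 0.007991×15.9² − 7.7774×10⁻⁵×15.9³ = 9.837 mg/L.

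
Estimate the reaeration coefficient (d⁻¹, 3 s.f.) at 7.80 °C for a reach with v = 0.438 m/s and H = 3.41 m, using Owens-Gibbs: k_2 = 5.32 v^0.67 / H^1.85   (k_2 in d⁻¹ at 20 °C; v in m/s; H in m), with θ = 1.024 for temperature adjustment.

k_2(20) = 5.32 × 0.438^0.67 / 3.41^1.85 = 5.32 × 0.5752 / 9.674 = 0.3163 d⁻¹.
k_2(7.80) = 0.3163 × 1.024^(7.80−20) = 0.3163 × 0.7488 = 0.2368 d⁻¹.

k_2 ≈ 0.237 d⁻¹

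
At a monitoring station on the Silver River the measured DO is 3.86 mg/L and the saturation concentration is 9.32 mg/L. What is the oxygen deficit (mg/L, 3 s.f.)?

D = C_s − C = 9.32 − 3.86 = 5.46 mg/L.

D ≈ 5.46 mg/L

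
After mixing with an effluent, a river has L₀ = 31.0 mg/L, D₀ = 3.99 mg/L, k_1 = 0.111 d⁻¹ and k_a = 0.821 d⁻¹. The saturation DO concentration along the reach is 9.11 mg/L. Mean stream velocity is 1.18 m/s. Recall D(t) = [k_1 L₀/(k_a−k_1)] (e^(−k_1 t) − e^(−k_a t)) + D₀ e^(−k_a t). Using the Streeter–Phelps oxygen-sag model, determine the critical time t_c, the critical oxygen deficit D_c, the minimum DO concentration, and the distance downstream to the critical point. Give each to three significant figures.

t_c ≈ 0.377 d; D_c ≈ 4.02 mg/L; min DO ≈ 5.09 mg/L; x_c ≈ 38.5 km

With k_a/k_1 = 7.396 and 1 − D₀(k_a−k_1)/(k_1 L₀) = 0.1767,
t_c = ln(7.396 × 0.1767) / (0.821 − 0.111) = ln(1.307) / 0.7100 = 0.2678/0.7100 = 0.3772 d.
D_c = (k_1/k_a) L₀ e^(−k_1 t_c) = (0.111/0.821) × 31.0 × e^(−0.111×0.3772) = 0.1352 × 31.0 × 0.9590 = 4.019 mg/L.
Minimum DO = C_s − D_c = 9.11 − 4.019 = 5.091 mg/L.
x_c = v t_c = 1.18 m/s × 0.3772 d × 86400 s/d = 38460 m ≈ 38.5 km.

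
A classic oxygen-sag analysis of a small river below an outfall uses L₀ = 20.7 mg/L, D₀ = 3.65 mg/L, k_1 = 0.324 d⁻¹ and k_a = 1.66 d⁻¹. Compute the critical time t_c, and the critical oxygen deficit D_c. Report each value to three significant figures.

t_c ≈ 0.251 d; D_c ≈ 3.72 mg/L

t_c = [1/(k_a−k_1)] ln[(k_a/k_1)(1 − D₀(k_a−k_1)/(k_1 L₀))]
= [1/(1.66−0.324)] ln[(1.66/0.324)(1 − 3.65×1.336/(0.324×20.7))]
= (1/1.336) ln[5.123 × 0.2729] = 0.7485 × ln(1.398) = 0.7485 × 0.3352 = 0.2509 d.
L(t_c) = L₀ e^(−k_1 t_c) = 20.7 × 0.9219 = 19.08 mg/L, and at the critical point k_a D_c = k_1 L, so D_c = (0.324/1.66) × 19.08 = 3.725 mg/L.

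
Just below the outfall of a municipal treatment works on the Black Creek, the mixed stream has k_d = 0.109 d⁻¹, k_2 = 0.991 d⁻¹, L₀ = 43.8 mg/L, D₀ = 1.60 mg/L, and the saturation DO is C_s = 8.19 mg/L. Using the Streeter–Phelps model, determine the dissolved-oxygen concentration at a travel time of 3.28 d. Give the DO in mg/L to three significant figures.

k_d L₀/(k_2−k_d) = 0.109×43.8/(0.991−0.109) = 4.774/0.8820 = 5.413 mg/L.
e^(−k_d t) = e^(−0.109×3.280) = 0.6994; e^(−k_2 t) = e^(−0.991×3.280) = 0.03876.
D = 5.413 × (0.6994 − 0.03876) + 1.60 × 0.03876 = 3.576 + 0.06201 = 3.638 mg/L.
DO = C_s − D = 8.19 − 3.638 = 4.552 mg/L.

DO ≈ 4.55 mg/L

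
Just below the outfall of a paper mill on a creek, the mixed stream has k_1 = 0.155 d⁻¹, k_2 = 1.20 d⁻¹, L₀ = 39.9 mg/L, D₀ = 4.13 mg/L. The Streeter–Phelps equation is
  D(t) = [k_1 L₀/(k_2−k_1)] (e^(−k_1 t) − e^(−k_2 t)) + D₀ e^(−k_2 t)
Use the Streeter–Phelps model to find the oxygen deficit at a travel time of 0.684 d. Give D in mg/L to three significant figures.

k_1 L₀/(k_2−k_1) = 0.155×39.9/(1.20−0.155) = 6.184/1.045 = 5.918 mg/L.
e^(−k_1 t) = e^(−0.155×0.6840) = 0.8994; e^(−k_2 t) = e^(−1.20×0.6840) = 0.4401.
D = 5.918 × (0.8994 − 0.4401) + 4.13 × 0.4401 = 2.718 + 1.818 = 4.536 mg/L.

D ≈ 4.54 mg/L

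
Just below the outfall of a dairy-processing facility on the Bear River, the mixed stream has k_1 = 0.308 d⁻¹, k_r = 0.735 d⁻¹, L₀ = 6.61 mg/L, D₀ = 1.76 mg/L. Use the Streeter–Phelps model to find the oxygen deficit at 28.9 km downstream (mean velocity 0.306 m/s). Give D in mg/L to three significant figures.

D ≈ 2.06 mg/L

Travel time t = x/v = 28.9 km / (0.306 m/s) = 28900 m / 0.306 m/s = 94440 s = 1.093 d.
k_1 L₀/(k_r−k_1) = 0.308×6.61/(0.735−0.308) = 2.036/0.4270 = 4.768 mg/L.
e^(−k_1 t) = e^(−0.308×1.093) = 0.7141; e^(−k_r t) = e^(−0.735×1.093) = 0.4478.
D = 4.768 × (0.7141 − 0.4478) + 1.76 × 0.4478 = 1.270 + 0.7881 = 2.058 mg/L.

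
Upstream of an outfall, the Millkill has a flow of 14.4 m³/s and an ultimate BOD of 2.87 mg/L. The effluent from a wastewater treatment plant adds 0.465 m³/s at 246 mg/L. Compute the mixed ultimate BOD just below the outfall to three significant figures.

10.5 mg/L

Flow-weighted mixing: C = (Q_r C_r + Q_w C_w)/(Q_r + Q_w)
= (14.4×2.87 + 0.465×246)/(14.4 + 0.465) = 155.7/14.87 = 10.48 mg/L.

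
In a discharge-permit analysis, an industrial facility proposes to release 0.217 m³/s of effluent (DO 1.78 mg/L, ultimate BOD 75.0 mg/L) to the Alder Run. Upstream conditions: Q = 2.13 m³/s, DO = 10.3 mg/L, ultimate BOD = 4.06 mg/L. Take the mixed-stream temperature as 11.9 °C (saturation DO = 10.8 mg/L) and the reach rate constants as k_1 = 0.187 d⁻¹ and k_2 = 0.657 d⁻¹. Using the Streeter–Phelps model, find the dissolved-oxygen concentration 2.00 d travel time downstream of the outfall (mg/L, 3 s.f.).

DO ≈ 8.68 mg/L

Mixed DO = (2.13×10.3 + 0.217×1.78)/(2.13+0.217) = 22.33/2.347 = 9.512 mg/L.
Mixed L₀ = (2.13×4.06 + 0.217×75.0)/(2.347) = 24.92/2.347 = 10.62 mg/L.
Initial deficit D₀ = C_s − DO₀ = 10.8 − 9.512 = 1.288 mg/L.
D(2.00) = [0.187×10.62/(0.657−0.187)](e^(−0.187×2.00) − e^(−0.657×2.00)) + 1.288 e^(−0.657×2.00)
= 4.225 × (0.6880 − 0.2687) + 1.288 × 0.2687 = 2.117 mg/L.
DO = 10.8 − 2.117 = 8.683 mg/L.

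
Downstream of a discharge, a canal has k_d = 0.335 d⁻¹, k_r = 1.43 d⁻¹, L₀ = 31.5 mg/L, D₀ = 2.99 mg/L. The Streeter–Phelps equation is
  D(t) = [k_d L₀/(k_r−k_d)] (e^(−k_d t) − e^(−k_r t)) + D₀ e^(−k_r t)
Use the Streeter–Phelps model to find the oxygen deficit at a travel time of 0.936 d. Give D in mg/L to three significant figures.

D ≈ 5.30 mg/L

k_d L₀/(k_r−k_d) = 0.335×31.5/(1.43−0.335) = 10.55/1.095 = 9.637 mg/L.
e^(−k_d t) = e^(−0.335×0.9360) = 0.7308; e^(−k_r t) = e^(−1.43×0.9360) = 0.2622.
D = 9.637 × (0.7308 − 0.2622) + 2.99 × 0.2622 = 4.516 + 0.7841 = 5.300 mg/L.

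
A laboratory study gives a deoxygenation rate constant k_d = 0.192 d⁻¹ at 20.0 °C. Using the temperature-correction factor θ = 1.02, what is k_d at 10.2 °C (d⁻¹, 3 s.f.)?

k_d ≈ 0.158 d⁻¹

k_d(T₂) = k_d(T₁) · θ^(T₂−T₁) = 0.192 × 1.02^(10.2−20.0)
= 0.192 × 1.02^-9.80 = 0.192 × 0.8236 = 0.1581 d⁻¹.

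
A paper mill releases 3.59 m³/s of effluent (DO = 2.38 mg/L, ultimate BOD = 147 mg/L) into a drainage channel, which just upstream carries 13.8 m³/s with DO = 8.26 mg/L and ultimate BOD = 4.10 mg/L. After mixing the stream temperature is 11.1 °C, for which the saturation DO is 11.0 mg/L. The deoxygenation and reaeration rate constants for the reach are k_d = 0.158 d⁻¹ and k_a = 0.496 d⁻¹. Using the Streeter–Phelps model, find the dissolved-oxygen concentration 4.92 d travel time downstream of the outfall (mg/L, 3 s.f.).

DO ≈ 4.80 mg/L

Mixed DO = (13.8×8.26 + 3.59×2.38)/(13.8+3.59) = 122.5/17.39 = 7.046 mg/L.
Mixed L₀ = (13.8×4.10 + 3.59×147)/(17.39) = 584.3/17.39 = 33.60 mg/L.
Initial deficit D₀ = C_s − DO₀ = 11.0 − 7.046 = 3.954 mg/L.
D(4.92) = [0.158×33.60/(0.496−0.158)](e^(−0.158×4.92) − e^(−0.496×4.92)) + 3.954 e^(−0.496×4.92)
= 15.71 × (0.4596 − 0.08713) + 3.954 × 0.08713 = 6.195 mg/L.
DO = 11.0 − 6.195 = 4.805 mg/L.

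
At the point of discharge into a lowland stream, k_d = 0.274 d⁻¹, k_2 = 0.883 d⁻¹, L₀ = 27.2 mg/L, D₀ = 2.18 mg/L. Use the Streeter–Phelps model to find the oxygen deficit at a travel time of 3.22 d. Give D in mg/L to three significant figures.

D ≈ 4.48 mg/L

k_d L₀/(k_2−k_d) = 0.274×27.2/(0.883−0.274) = 7.453/0.6090 = 12.24 mg/L.
e^(−k_d t) = e^(−0.274×3.220) = 0.4138; e^(−k_2 t) = e^(−0.883×3.220) = 0.05824.
D = 12.24 × (0.4138 − 0.05824) + 2.18 × 0.05824 = 4.352 + 0.1270 = 4.479 mg/L.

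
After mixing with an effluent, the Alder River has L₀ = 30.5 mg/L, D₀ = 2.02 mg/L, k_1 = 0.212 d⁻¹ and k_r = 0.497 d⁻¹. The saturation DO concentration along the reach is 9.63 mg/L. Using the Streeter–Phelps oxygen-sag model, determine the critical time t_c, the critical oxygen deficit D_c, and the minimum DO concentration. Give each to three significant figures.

t_c = [1/(k_r−k_1)] ln[(k_r/k_1)(1 − D₀(k_r−k_1)/(k_1 L₀))]
= [1/(0.497−0.212)] ln[(0.497/0.212)(1 − 2.02×0.2850/(0.212×30.5))]
= (1/0.2850) ln[2.344 × 0.9110] = 3.509 × ln(2.136) = 3.509 × 0.7588 = 2.662 d.
D_c = (k_1/k_r) L₀ e^(−k_1 t_c) = (0.212/0.497) × 30.5 × e^(−0.212×2.662) = 0.4266 × 30.5 × 0.5687 = 7.399 mg/L.
Minimum DO = C_s − D_c = 9.63 − 7.399 = 2.231 mg/L.

t_c ≈ 2.66 d; D_c ≈ 7.40 mg/L; min DO ≈ 2.23 mg/L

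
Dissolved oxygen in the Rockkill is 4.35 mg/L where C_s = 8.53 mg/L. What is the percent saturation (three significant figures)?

% saturation = C/C_s × 100 = 4.35/8.53 × 100 = 51.0 %.

51.0 % saturation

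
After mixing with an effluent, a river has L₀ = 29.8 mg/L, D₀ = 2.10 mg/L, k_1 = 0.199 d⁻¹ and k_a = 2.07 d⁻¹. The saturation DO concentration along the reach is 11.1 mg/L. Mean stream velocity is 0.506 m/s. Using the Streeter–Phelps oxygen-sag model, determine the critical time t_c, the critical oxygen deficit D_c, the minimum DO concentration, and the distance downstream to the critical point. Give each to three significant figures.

With k_a/k_1 = 10.40 and 1 − D₀(k_a−k_1)/(k_1 L₀) = 0.3374,
t_c = ln(10.40 × 0.3374) / (2.07 − 0.199) = ln(3.510) / 1.871 = 1.256/1.871 = 0.6711 d.
L(t_c) = L₀ e^(−k_1 t_c) = 29.8 × 0.8750 = 26.07 mg/L, and at the critical point k_a D_c = k_1 L, so D_c = (0.199/2.07) × 26.07 = 2.507 mg/L.
Minimum DO = C_s − D_c = 11.1 − 2.507 = 8.593 mg/L.
x_c = v t_c = 0.506 m/s × 0.6711 d × 86400 s/d = 29340 m ≈ 29.3 km.

t_c ≈ 0.671 d; D_c ≈ 2.51 mg/L; min DO ≈ 8.59 mg/L; x_c ≈ 29.3 km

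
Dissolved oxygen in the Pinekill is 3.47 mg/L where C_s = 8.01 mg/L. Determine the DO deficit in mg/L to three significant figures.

D = C_s − C = 8.01 − 3.47 = 4.54 mg/L.

D ≈ 4.54 mg/L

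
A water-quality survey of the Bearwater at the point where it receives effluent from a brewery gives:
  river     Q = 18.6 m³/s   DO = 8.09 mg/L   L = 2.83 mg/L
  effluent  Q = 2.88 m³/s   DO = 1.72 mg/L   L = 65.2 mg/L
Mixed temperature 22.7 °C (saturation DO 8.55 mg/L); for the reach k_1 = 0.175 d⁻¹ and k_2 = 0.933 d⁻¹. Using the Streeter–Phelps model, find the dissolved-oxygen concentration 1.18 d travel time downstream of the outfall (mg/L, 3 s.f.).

DO ≈ 6.87 mg/L

Mixed DO = (18.6×8.09 + 2.88×1.72)/(18.6+2.88) = 155.4/21.48 = 7.236 mg/L.
Mixed L₀ = (18.6×2.83 + 2.88×65.2)/(21.48) = 240.4/21.48 = 11.19 mg/L.
Initial deficit D₀ = C_s − DO₀ = 8.55 − 7.236 = 1.314 mg/L.
D(1.18) = [0.175×11.19/(0.933−0.175)](e^(−0.175×1.18) − e^(−0.933×1.18)) + 1.314 e^(−0.933×1.18)
= 2.584 × (0.8134 − 0.3326) + 1.314 × 0.3326 = 1.680 mg/L.
DO = 8.55 − 1.680 = 6.870 mg/L.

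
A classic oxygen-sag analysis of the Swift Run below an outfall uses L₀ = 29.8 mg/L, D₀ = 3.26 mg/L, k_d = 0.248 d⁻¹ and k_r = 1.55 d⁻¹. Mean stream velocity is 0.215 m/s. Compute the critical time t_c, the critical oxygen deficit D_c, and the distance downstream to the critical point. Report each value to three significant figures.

t_c ≈ 0.752 d; D_c ≈ 3.96 mg/L; x_c ≈ 14.0 km

With k_r/k_d = 6.250 and 1 − D₀(k_r−k_d)/(k_d L₀) = 0.4257,
t_c = ln(6.250 × 0.4257) / (1.55 − 0.248) = ln(2.660) / 1.302 = 0.9785/1.302 = 0.7515 d.
L(t_c) = L₀ e^(−k_d t_c) = 29.8 × 0.8300 = 24.73 mg/L, and at the critical point k_r D_c = k_d L, so D_c = (0.248/1.55) × 24.73 = 3.957 mg/L.
x_c = v t_c = 0.215 m/s × 0.7515 d × 86400 s/d = 13960 m ≈ 14.0 km.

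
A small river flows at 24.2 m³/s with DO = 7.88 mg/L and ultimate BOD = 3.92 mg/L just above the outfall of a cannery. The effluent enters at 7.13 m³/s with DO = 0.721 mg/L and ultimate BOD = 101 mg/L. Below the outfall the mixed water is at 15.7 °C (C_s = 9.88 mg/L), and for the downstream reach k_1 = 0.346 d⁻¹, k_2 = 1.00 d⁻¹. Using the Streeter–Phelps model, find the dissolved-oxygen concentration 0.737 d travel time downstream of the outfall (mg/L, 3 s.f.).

Mixed DO = (24.2×7.88 + 7.13×0.721)/(24.2+7.13) = 195.8/31.33 = 6.251 mg/L.
Mixed L₀ = (24.2×3.92 + 7.13×101)/(31.33) = 815.0/31.33 = 26.01 mg/L.
Initial deficit D₀ = C_s − DO₀ = 9.88 − 6.251 = 3.629 mg/L.
D(0.737) = [0.346×26.01/(1.00−0.346)](e^(−0.346×0.737) − e^(−1.00×0.737)) + 3.629 e^(−1.00×0.737)
= 13.76 × (0.7749 − 0.4785) + 3.629 × 0.4785 = 5.815 mg/L.
DO = 9.88 − 5.815 = 4.065 mg/L.

DO ≈ 4.06 mg/L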